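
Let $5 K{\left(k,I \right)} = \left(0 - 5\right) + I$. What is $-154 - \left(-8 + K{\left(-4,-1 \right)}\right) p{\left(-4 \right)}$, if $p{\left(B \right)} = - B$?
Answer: $- \frac{586}{5} \approx -117.2$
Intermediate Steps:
$K{\left(k,I \right)} = -1 + \frac{I}{5}$ ($K{\left(k,I \right)} = \frac{\left(0 - 5\right) + I}{5} = \frac{-5 + I}{5} = -1 + \frac{I}{5}$)
$-154 - \left(-8 + K{\left(-4,-1 \right)}\right) p{\left(-4 \right)} = -154 - \left(-8 + \left(-1 + \frac{1}{5} \left(-1\right)\right)\right) \left(\left(-1\right) \left(-4\right)\right) = -154 - \left(-8 - \frac{6}{5}\right) 4 = -154 - \left(- \frac{46}{5}\right) 4 = -154 - - \frac{184}{5} = -154 + \frac{184}{5} = - \frac{586}{5}$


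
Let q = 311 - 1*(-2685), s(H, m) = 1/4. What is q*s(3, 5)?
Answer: 749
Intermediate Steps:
s(H, m) = 1/4
q = 2996 (q = 311 + 2685 = 2996)
q*s(3, 5) = 2996*(1/4) = 749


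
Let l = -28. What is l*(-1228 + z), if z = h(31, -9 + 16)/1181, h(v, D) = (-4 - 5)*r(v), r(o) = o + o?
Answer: 40623128/1181 ≈ 34397.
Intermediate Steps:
r(o) = 2*o
h(v, D) = -18*v (h(v, D) = (-4 - 5)*(2*v) = -18*v)
z = -558/1181 (z = -18*31/1181 = -558*1/1181 = -558/1181 ≈ -0.47248)
l*(-1228 + z) = -28*(-1228 - 558/1181) = -28*(-1450826/1181) = 40623128/1181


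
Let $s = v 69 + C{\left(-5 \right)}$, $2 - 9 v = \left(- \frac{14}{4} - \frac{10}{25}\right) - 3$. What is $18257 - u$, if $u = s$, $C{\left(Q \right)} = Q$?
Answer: $\frac{545813}{30} \approx 18194.0$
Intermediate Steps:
$v = \frac{89}{90}$ ($v = \frac{2}{9} - \frac{\left(- \frac{14}{4} - \frac{10}{25}\right) - 3}{9} = \frac{2}{9} - \frac{\left(\left(-14\right) \frac{1}{4} - \frac{2}{5}\right) - 3}{9} = \frac{2}{9} - \frac{\left(- \frac{7}{2} - \frac{2}{5}\right) - 3}{9} = \frac{2}{9} - \frac{- \frac{39}{10} - 3}{9} = \frac{2}{9} - - \frac{23}{30} = \frac{2}{9} + \frac{23}{30} = \frac{89}{90} \approx 0.98889$)
$s = \frac{1897}{30}$ ($s = \frac{89}{90} \cdot 69 - 5 = \frac{2047}{30} - 5 = \frac{1897}{30} \approx 63.233$)
$u = \frac{1897}{30} \approx 63.233$
$18257 - u = 18257 - \frac{1897}{30} = \frac{545813}{30}$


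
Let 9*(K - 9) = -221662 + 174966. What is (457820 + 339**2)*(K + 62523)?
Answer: 295587048172/9 ≈ 3.2843e+10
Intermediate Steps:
K = -46615/9 (K = 9 + (-221662 + 174966)/9 = 9 + (1/9)*(-46696) = 9 - 46696/9 = -46615/9 ≈ -5179.4)
(457820 + 339**2)*(K + 62523) = (457820 + 339**2)*(-46615/9 + 62523) = (457820 + 114921)*(516092/9) = 572741*(516092/9) = 295587048172/9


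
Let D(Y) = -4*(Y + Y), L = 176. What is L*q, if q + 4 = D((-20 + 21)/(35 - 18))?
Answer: -13376/17 ≈ -786.82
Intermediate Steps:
D(Y) = -8*Y
q = -76/17 (q = -4 - 8*(-20 + 21)/(35 - 18) = -4 - 8/17 = -76/17 ≈ -4.4706)
L*q = 176*(-76/17) = -13376/17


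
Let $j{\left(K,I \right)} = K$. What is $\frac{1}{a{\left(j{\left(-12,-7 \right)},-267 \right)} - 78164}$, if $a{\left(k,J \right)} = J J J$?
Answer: $- \frac{1}{19112327} \approx -5.2322 \cdot 10^{-8}$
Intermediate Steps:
$a{\left(k,J \right)} = J^{3}$ ($a{\left(k,J \right)} = J^{2} J = J^{3}$)
$\frac{1}{a{\left(j{\left(-12,-7 \right)},-267 \right)} - 78164} = \frac{1}{\left(-267\right)^{3} - 78164} = \frac{1}{-19034163 - 78164} = \frac{1}{-19112327} = - \frac{1}{19112327}$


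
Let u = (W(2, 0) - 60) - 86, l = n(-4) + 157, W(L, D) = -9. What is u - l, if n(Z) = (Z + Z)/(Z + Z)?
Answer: -313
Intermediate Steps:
n(Z) = 1 (n(Z) = (2*Z)/((2*Z)) = (2*Z)*(1/(2*Z)) = 1)
l = 158 (l = 1 + 157 = 158)
u = -155 (u = (-9 - 60) - 86 = -69 - 86 = -155)
u - l = -155 - 1*158 = -155 - 158 = -313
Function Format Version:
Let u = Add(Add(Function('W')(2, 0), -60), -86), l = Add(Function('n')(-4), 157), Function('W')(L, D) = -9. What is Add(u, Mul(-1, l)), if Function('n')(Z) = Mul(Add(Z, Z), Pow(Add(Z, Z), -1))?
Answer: -313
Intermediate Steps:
Function('n')(Z) = 1 (Function('n')(Z) = Mul(Mul(2, Z), Pow(Mul(2, Z), -1)) = Mul(Mul(2, Z), Mul(Rational(1, 2), Pow(Z, -1))) = 1)
l = 158 (l = Add(1, 157) = 158)
u = -155 (u = Add(Add(-9, -60), -86) = Add(-69, -86) = -155)
Add(u, Mul(-1, l)) = Add(-155, Mul(-1, 158)) = Add(-155, -158) = -313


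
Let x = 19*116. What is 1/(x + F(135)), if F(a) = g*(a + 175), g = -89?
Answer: -1/25386 ≈ -3.9392e-5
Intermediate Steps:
F(a) = -15575 - 89*a (F(a) = -89*(a + 175) = -89*(175 + a) = -15575 - 89*a)
x = 2204
1/(x + F(135)) = 1/(2204 + (-15575 - 89*135)) = 1/(2204 + (-15575 - 12015)) = 1/(2204 - 27590) = 1/(-25386) = -1/25386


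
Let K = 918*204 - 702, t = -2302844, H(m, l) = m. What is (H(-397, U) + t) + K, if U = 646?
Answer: -2116671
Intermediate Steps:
K = 186570 (K = 187272 - 702 = 186570)
(H(-397, U) + t) + K = (-397 - 2302844) + 186570 = -2303241 + 186570 = -2116671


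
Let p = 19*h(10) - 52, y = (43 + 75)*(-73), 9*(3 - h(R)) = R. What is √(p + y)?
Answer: I*√77671/3 ≈ 92.898*I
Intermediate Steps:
h(R) = 3 - R/9
y = -8614 (y = 118*(-73) = -8614)
p = -145/9 (p = 19*(3 - ⅑*10) - 52 = 19*(3 - 10/9) - 52 = 19*(17/9) - 52 = 323/9 - 52 = -145/9 ≈ -16.111)
√(p + y) = √(-145/9 - 8614) = √(-77671/9) = I*√77671/3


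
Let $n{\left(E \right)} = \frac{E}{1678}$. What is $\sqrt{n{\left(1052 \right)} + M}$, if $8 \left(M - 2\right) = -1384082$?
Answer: $\frac{i \sqrt{487134796137}}{1678} \approx 415.94 i$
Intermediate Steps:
$M = - \frac{692033}{4}$ ($M = 2 + \frac{1}{8} \left(-1384082\right) = 2 - \frac{692041}{4} = - \frac{692033}{4} \approx -1.7301 \cdot 10^{5}$)
$n{\left(E \right)} = \frac{E}{1678}$ ($n{\left(E \right)} = E \frac{1}{1678} = \frac{E}{1678}$)
$\sqrt{n{\left(1052 \right)} + M} = \sqrt{\frac{1}{1678} \cdot 1052 - \frac{692033}{4}} = \sqrt{\frac{526}{839} - \frac{692033}{4}} = \sqrt{- \frac{580613583}{3356}} = \frac{i \sqrt{487134796137}}{1678}$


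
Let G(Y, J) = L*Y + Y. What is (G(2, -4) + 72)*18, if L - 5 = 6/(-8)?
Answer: 1485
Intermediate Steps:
L = 17/4 (L = 5 + 6/(-8) = 5 + 6*(-⅛) = 5 - ¾ = 17/4 ≈ 4.2500)
G(Y, J) = 21*Y/4 (G(Y, J) = 17*Y/4 + Y = 21*Y/4)
(G(2, -4) + 72)*18 = ((21/4)*2 + 72)*18 = (21/2 + 72)*18 = (165/2)*18 = 1485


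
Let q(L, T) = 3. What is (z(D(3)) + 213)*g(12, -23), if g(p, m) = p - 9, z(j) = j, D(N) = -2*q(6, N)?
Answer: 621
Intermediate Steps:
D(N) = -6 (D(N) = -2*3 = -6)
g(p, m) = -9 + p
(z(D(3)) + 213)*g(12, -23) = (-6 + 213)*(-9 + 12) = 207*3 = 621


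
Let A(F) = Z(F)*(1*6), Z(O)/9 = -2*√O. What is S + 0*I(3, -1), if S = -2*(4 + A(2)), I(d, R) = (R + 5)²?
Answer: -8 + 216*√2 ≈ 297.47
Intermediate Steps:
Z(O) = -18*√O (Z(O) = 9*(-2*√O) = -18*√O)
A(F) = -108*√F (A(F) = (-18*√F)*(1*6) = -18*√F*6 = -108*√F)
I(d, R) = (5 + R)²
S = -8 + 216*√2 (S = -2*(4 - 108*√2) = -8 + 216*√2 ≈ 297.47)
S + 0*I(3, -1) = (-8 + 216*√2) + 0*(5 - 1)² = (-8 + 216*√2) + 0*4² = (-8 + 216*√2) + 0*16 = (-8 + 216*√2) + 0 = -8 + 216*√2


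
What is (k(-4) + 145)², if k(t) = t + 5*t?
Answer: 14641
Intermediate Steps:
k(t) = 6*t
(k(-4) + 145)² = (6*(-4) + 145)² = (-24 + 145)² = 121² = 14641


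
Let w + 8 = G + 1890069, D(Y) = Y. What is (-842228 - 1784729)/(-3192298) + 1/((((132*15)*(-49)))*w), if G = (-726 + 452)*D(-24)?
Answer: 241695440251876441/293710125643579260 ≈ 0.82290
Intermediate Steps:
G = 6576 (G = (-726 + 452)*(-24) = -274*(-24) = 6576)
w = 1896637 (w = -8 + (6576 + 1890069) = -8 + 1896645 = 1896637)
(-842228 - 1784729)/(-3192298) + 1/((((132*15)*(-49)))*w) = (-842228 - 1784729)/(-3192298) + 1/(((132*15)*(-49))*1896637) = -2626957*(-1/3192298) + (1/1896637)/(1980*(-49)) = 2626957/3192298 + (1/1896637)/(-97020) = 2626957/3192298 - 1/97020*1/1896637 = 2626957/3192298 - 1/184011721740 = 241695440251876441/293710125643579260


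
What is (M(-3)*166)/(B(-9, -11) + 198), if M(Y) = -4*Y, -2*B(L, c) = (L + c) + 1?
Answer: 48/5 ≈ 9.6000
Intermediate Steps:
B(L, c) = -½ - L/2 - c/2 (B(L, c) = -((L + c) + 1)/2 = -(1 + L + c)/2 = -½ - L/2 - c/2)
(M(-3)*166)/(B(-9, -11) + 198) = (-4*(-3)*166)/((-½ - ½*(-9) - ½*(-11)) + 198) = (12*166)/((-½ + 9/2 + 11/2) + 198) = 1992/(19/2 + 198) = 1992/(415/2) = 1992*(2/415) = 48/5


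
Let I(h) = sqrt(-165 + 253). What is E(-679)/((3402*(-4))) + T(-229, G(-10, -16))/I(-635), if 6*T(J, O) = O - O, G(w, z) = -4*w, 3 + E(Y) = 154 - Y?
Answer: -415/6804 ≈ -0.060994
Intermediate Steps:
E(Y) = 151 - Y (E(Y) = -3 + (154 - Y) = 151 - Y)
I(h) = 2*sqrt(22) (I(h) = sqrt(88) = 2*sqrt(22))
T(J, O) = 0 (T(J, O) = (O - O)/6 = (1/6)*0 = 0)
E(-679)/((3402*(-4))) + T(-229, G(-10, -16))/I(-635) = (151 - 1*(-679))/((3402*(-4))) + 0/((2*sqrt(22))) = (151 + 679)/(-13608) + 0*(sqrt(22)/44) = 830*(-1/13608) + 0 = -415/6804 + 0 = -415/6804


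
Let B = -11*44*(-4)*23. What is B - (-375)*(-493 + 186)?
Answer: -70597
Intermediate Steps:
B = 44528 (B = -(-1936)*23 = -11*(-4048) = 44528)
B - (-375)*(-493 + 186) = 44528 - (-375)*(-493 + 186) = 44528 - (-375)*(-307) = 44528 - 1*115125 = 44528 - 115125 = -70597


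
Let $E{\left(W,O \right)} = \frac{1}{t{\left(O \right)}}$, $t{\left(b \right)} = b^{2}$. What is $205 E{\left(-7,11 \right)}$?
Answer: $\frac{205}{121} \approx 1.6942$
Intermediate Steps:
$E{\left(W,O \right)} = \frac{1}{O^{2}}$
$205 E{\left(-7,11 \right)} = \frac{205}{121}$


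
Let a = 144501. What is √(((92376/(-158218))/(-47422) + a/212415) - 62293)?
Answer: 6*I*√43986700386113545859397810/159439047415 ≈ 249.58*I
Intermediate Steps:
√(((92376/(-158218))/(-47422) + a/212415) - 62293) = √(((92376/(-158218))/(-47422) + 144501/212415) - 62293) = √(((92376*(-1/158218))*(-1/47422) + 144501*(1/212415)) - 62293) = √((-46188/79109*(-1/47422) + 983/1445) - 62293) = √((23094/1875753499 + 983/1445) - 62293) = √(1843899060347/2710463806055 - 62293) = √(-168841077971523768/2710463806055) = 6*I*√43986700386113545859397810/159439047415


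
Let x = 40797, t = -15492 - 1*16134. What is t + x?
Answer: 9171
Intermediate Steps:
t = -31626 (t = -15492 - 16134 = -31626)
t + x = -31626 + 40797 = 9171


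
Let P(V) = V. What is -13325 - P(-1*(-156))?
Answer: -13481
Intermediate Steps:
-13325 - P(-1*(-156)) = -13325 - (-1)*(-156) = -13325 - 1*156 = -13325 - 156 = -13481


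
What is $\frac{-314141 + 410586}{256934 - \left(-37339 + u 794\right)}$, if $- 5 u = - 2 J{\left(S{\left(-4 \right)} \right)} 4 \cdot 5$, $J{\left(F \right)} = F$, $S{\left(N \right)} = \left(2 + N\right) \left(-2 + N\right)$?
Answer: $\frac{96445}{218049} \approx 0.44231$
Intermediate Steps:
$S{\left(N \right)} = \left(-2 + N\right) \left(2 + N\right)$
$u = 96$ ($u = - \frac{- 2 \left(-4 + \left(-4\right)^{2}\right) 4 \cdot 5}{5} = - \frac{- 2 \left(-4 + 16\right) 20}{5} = - \frac{\left(-2\right) 12 \cdot 20}{5} = - \frac{\left(-24\right) 20}{5} = \left(- \frac{1}{5}\right) \left(-480\right) = 96$)
$\frac{-314141 + 410586}{256934 - \left(-37339 + u 794\right)} = \frac{-314141 + 410586}{256934 + \left(37339 - 96 \cdot 794\right)} = \frac{96445}{256934 + \left(37339 - 76224\right)} = \frac{96445}{256934 - 38885} = \frac{96445}{218049}$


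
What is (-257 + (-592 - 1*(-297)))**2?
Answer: 304704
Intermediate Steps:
(-257 + (-592 - 1*(-297)))**2 = (-257 + (-592 + 297))**2 = (-257 - 295)**2 = (-552)**2 = 304704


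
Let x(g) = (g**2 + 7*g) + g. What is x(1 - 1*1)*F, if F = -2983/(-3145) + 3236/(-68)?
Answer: 0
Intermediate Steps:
x(g) = g**2 + 8*g
F = -146682/3145 (F = -2983*(-1/3145) + 3236*(-1/68) = 2983/3145 - 809/17 = -146682/3145 ≈ -46.640)
x(1 - 1*1)*F = ((1 - 1*1)*(8 + (1 - 1*1)))*(-146682/3145) = ((1 - 1)*(8 + (1 - 1)))*(-146682/3145) = (0*(8 + 0))*(-146682/3145) = (0*8)*(-146682/3145) = 0*(-146682/3145) = 0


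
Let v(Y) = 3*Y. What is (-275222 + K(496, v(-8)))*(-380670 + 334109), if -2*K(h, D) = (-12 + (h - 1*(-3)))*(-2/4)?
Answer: 51235770961/4 ≈ 1.2809e+10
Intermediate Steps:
K(h, D) = -9/4 + h/4 (K(h, D) = -(-12 + (h - 1*(-3)))*(-2/4)/2 = -(-12 + (h + 3))*(-2*¼)/2 = -(-12 + (3 + h))*(-1)/(2*2) = -(-9 + h)*(-1)/(2*2) = -(9/2 - h/2)/2 = -9/4 + h/4)
(-275222 + K(496, v(-8)))*(-380670 + 334109) = (-275222 + (-9/4 + (¼)*496))*(-380670 + 334109) = (-275222 + (-9/4 + 124))*(-46561) = (-275222 + 487/4)*(-46561) = -1100401/4*(-46561) = 51235770961/4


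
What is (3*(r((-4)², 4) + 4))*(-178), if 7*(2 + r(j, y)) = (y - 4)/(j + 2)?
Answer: -1068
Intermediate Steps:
r(j, y) = -2 + (-4 + y)/(7*(2 + j)) (r(j, y) = -2 + ((y - 4)/(j + 2))/7 = -2 + ((-4 + y)/(2 + j))/7 = -2 + (-4 + y)/(7*(2 + j)))
(3*(r((-4)², 4) + 4))*(-178) = (3*((-32 + 4 - 14*(-4)²)/(7*(2 + (-4)²)) + 4))*(-178) = (3*((-32 + 4 - 14*16)/(7*(2 + 16)) + 4))*(-178) = (3*((⅐)*(-32 + 4 - 224)/18 + 4))*(-178) = (3*((⅐)*(1/18)*(-252) + 4))*(-178) = (3*(-2 + 4))*(-178) = (3*2)*(-178) = 6*(-178) = -1068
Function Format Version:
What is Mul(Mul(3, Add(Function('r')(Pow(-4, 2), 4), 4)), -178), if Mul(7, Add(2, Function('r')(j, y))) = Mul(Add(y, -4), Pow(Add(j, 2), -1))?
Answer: -1068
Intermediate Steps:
Function('r')(j, y) = Add(-2, Mul(Rational(1, 7), Pow(Add(2, j), -1), Add(-4, y))) (Function('r')(j, y) = Add(-2, Mul(Rational(1, 7), Mul(Add(y, -4), Pow(Add(j, 2), -1)))) = Add(-2, Mul(Rational(1, 7), Mul(Add(-4, y), Pow(Add(2, j), -1)))) = Add(-2, Mul(Rational(1, 7), Mul(Pow(Add(2, j), -1), Add(-4, y)))) = Add(-2, Mul(Rational(1, 7), Pow(Add(2, j), -1), Add(-4, y))))
Mul(Mul(3, Add(Function('r')(Pow(-4, 2), 4), 4)), -178) = Mul(Mul(3, Add(Mul(Rational(1, 7), Pow(Add(2, Pow(-4, 2)), -1), Add(-32, 4, Mul(-14, Pow(-4, 2)))), 4)), -178) = Mul(Mul(3, Add(Mul(Rational(1, 7), Pow(Add(2, 16), -1), Add(-32, 4, Mul(-14, 16))), 4)), -178) = Mul(Mul(3, Add(Mul(Rational(1, 7), Pow(18, -1), Add(-32, 4, -224)), 4)), -178) = Mul(Mul(3, Add(Mul(Rational(1, 7), Rational(1, 18), -252), 4)), -178) = Mul(Mul(3, Add(-2, 4)), -178) = Mul(Mul(3, 2), -178) = Mul(6, -178) = -1068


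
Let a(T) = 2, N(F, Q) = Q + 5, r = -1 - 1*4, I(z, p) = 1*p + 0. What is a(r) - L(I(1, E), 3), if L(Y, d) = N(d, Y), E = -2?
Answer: -1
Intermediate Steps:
I(z, p) = p (I(z, p) = p + 0 = p)
r = -5 (r = -1 - 4 = -5)
N(F, Q) = 5 + Q
L(Y, d) = 5 + Y
a(r) - L(I(1, E), 3) = 2 - (5 - 2) = 2 - 1*3 = 2 - 3 = -1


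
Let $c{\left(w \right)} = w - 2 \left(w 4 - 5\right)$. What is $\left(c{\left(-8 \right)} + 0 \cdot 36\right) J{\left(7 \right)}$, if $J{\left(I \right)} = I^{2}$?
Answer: $3234$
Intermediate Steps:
$c{\left(w \right)} = 10 - 7 w$ ($c{\left(w \right)} = w - 2 \left(4 w - 5\right) = w - 2 \left(-5 + 4 w\right) = w - \left(-10 + 8 w\right) = 10 - 7 w$)
$\left(c{\left(-8 \right)} + 0 \cdot 36\right) J{\left(7 \right)} = \left(\left(10 - -56\right) + 0 \cdot 36\right) 7^{2} = \left(\left(10 + 56\right) + 0\right) 49 = \left(66 + 0\right) 49 = 66 \cdot 49 = 3234$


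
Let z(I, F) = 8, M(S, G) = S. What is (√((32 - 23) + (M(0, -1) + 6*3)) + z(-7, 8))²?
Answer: 91 + 48*√3 ≈ 174.14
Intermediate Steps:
(√((32 - 23) + (M(0, -1) + 6*3)) + z(-7, 8))² = (√((32 - 23) + (0 + 6*3)) + 8)² = (√(9 + (0 + 18)) + 8)² = (√(9 + 18) + 8)² = (√27 + 8)² = (3*√3 + 8)² = (8 + 3*√3)²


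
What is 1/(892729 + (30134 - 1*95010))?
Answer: 1/827853 ≈ 1.2079e-6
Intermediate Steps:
1/(892729 + (30134 - 1*95010)) = 1/(892729 + (30134 - 95010)) = 1/(892729 - 64876) = 1/827853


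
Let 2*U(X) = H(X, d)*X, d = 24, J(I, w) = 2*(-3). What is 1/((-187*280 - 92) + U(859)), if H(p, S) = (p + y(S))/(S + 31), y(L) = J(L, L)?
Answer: -110/5036993 ≈ -2.1838e-5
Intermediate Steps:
J(I, w) = -6
y(L) = -6
H(p, S) = (-6 + p)/(31 + S) (H(p, S) = (p - 6)/(S + 31) = (-6 + p)/(31 + S))
U(X) = X*(-6/55 + X/55)/2 (U(X) = (((-6 + X)/(31 + 24))*X)/2 = (((-6 + X)/55)*X)/2 = ((-6/55 + X/55)*X)/2 = (X*(-6/55 + X/55))/2 = X*(-6/55 + X/55)/2)
1/((-187*280 - 92) + U(859)) = 1/((-187*280 - 92) + (1/110)*859*(-6 + 859)) = 1/((-52360 - 92) + (1/110)*859*853) = 1/(-52452 + 732727/110) = 1/(-5036993/110) = -110/5036993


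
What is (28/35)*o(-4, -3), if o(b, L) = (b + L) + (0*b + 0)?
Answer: -28/5 ≈ -5.6000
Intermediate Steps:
o(b, L) = L + b (o(b, L) = (L + b) + (0 + 0) = (L + b) + 0 = L + b)
(28/35)*o(-4, -3) = (28/35)*(-3 - 4) = (28*(1/35))*(-7) = (⅘)*(-7) = -28/5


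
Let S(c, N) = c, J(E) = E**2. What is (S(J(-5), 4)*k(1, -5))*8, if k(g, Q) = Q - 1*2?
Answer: -1400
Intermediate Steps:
k(g, Q) = -2 + Q (k(g, Q) = Q - 2 = -2 + Q)
(S(J(-5), 4)*k(1, -5))*8 = ((-5)**2*(-2 - 5))*8 = (25*(-7))*8 = -175*8 = -1400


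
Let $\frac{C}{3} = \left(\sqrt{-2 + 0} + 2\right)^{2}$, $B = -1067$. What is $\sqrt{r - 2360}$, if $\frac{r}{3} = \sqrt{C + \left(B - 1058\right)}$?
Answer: $\sqrt{-2360 + 3 \sqrt{-2119 + 12 i \sqrt{2}}} \approx 1.4209 + 48.595 i$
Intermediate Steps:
$C = 3 \left(2 + i \sqrt{2}\right)^{2}$ ($C = 3 \left(\sqrt{-2 + 0} + 2\right)^{2} = 3 \left(\sqrt{-2} + 2\right)^{2} = 3 \left(i \sqrt{2} + 2\right)^{2} = 3 \left(2 + i \sqrt{2}\right)^{2} \approx 6.0 + 16.971 i$)
$r = 3 \sqrt{-2119 + 12 i \sqrt{2}}$ ($r = 3 \sqrt{\left(6 + 12 i \sqrt{2}\right) - 2125} = 3 \sqrt{-2119 + 12 i \sqrt{2}} \approx 0.55299 + 138.1 i$)
$\sqrt{r - 2360} = \sqrt{3 \sqrt{-2119 + 12 i \sqrt{2}} - 2360} = \sqrt{-2360 + 3 \sqrt{-2119 + 12 i \sqrt{2}}}$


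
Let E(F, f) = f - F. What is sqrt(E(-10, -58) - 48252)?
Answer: 10*I*sqrt(483) ≈ 219.77*I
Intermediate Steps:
sqrt(E(-10, -58) - 48252) = sqrt((-58 - 1*(-10)) - 48252) = sqrt((-58 + 10) - 48252) = sqrt(-48 - 48252) = sqrt(-48300) = 10*I*sqrt(483)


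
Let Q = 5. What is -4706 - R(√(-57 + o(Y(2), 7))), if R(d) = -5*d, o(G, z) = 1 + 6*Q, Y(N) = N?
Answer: -4706 + 5*I*√26 ≈ -4706.0 + 25.495*I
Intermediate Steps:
o(G, z) = 31 (o(G, z) = 1 + 6*5 = 1 + 30 = 31)
-4706 - R(√(-57 + o(Y(2), 7))) = -4706 - (-5)*√(-57 + 31) = -4706 - (-5)*√(-26) = -4706 - (-5)*I*√26 = -4706 + 5*I*√26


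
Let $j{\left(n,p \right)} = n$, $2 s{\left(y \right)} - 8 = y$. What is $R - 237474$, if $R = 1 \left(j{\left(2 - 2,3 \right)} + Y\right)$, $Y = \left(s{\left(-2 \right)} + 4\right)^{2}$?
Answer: $-237425$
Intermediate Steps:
$s{\left(y \right)} = 4 + \frac{y}{2}$
$Y = 49$ ($Y = \left(\left(4 + \frac{1}{2} \left(-2\right)\right) + 4\right)^{2} = \left(\left(4 - 1\right) + 4\right)^{2} = \left(3 + 4\right)^{2} = 7^{2} = 49$)
$R = 49$ ($R = 1 \left(\left(2 - 2\right) + 49\right) = 1 \left(0 + 49\right) = 1 \cdot 49 = 49$)
$R - 237474 = 49 - 237474 = -237425$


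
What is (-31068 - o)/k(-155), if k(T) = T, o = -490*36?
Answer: 13428/155 ≈ 86.632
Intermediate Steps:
o = -17640
(-31068 - o)/k(-155) = (-31068 - 1*(-17640))/(-155) = (-31068 + 17640)*(-1/155) = -13428*(-1/155) = 13428/155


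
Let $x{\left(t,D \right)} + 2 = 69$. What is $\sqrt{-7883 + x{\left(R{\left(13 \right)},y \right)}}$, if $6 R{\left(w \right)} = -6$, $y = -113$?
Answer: $2 i \sqrt{1954} \approx 88.408 i$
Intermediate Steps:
$R{\left(w \right)} = -1$ ($R{\left(w \right)} = \frac{1}{6} \left(-6\right) = -1$)
$x{\left(t,D \right)} = 67$ ($x{\left(t,D \right)} = -2 + 69 = 67$)
$\sqrt{-7883 + x{\left(R{\left(13 \right)},y \right)}} = \sqrt{-7883 + 67} = \sqrt{-7816} = 2 i \sqrt{1954}$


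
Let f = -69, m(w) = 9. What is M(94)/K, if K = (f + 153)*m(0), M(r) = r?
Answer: 47/378 ≈ 0.12434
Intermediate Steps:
K = 756 (K = (-69 + 153)*9 = 84*9 = 756)
M(94)/K = 94/756 = 94*(1/756) = 47/378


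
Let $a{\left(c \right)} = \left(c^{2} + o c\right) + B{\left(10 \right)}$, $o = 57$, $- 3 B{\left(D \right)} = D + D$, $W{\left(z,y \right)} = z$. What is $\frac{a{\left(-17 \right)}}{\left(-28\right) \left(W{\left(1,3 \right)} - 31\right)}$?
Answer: $- \frac{103}{126} \approx -0.81746$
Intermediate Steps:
$B{\left(D \right)} = - \frac{2 D}{3}$ ($B{\left(D \right)} = - \frac{D + D}{3} = - \frac{2 D}{3}$)
$a{\left(c \right)} = - \frac{20}{3} + c^{2} + 57 c$ ($a{\left(c \right)} = \left(c^{2} + 57 c\right) - \frac{20}{3} = - \frac{20}{3} + c^{2} + 57 c$)
$\frac{a{\left(-17 \right)}}{\left(-28\right) \left(W{\left(1,3 \right)} - 31\right)} = \frac{- \frac{20}{3} + \left(-17\right)^{2} + 57 \left(-17\right)}{\left(-28\right) \left(1 - 31\right)} = \frac{- \frac{20}{3} + 289 - 969}{\left(-28\right) \left(-30\right)} = - \frac{2060}{3 \cdot 840} = \left(- \frac{2060}{3}\right) \frac{1}{840} = - \frac{103}{126}$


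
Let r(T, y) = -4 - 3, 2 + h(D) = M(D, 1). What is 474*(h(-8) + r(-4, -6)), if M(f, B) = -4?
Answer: -6162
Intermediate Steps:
h(D) = -6 (h(D) = -2 - 4 = -6)
r(T, y) = -7
474*(h(-8) + r(-4, -6)) = 474*(-6 - 7) = 474*(-13) = -6162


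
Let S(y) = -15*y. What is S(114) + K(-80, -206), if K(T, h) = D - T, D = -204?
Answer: -1834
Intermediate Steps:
K(T, h) = -204 - T
S(114) + K(-80, -206) = -15*114 + (-204 - 1*(-80)) = -1710 + (-204 + 80) = -1710 - 124 = -1834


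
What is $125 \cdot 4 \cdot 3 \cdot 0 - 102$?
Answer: $-102$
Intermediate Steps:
$125 \cdot 4 \cdot 3 \cdot 0 - 102 = 125 \cdot 12 \cdot 0 - 102 = 125 \cdot 0 - 102 = 0 - 102 = -102$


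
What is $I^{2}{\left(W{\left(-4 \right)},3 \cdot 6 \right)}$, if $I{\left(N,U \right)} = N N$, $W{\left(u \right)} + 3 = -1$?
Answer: $256$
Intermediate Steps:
$W{\left(u \right)} = -4$ ($W{\left(u \right)} = -3 - 1 = -4$)
$I{\left(N,U \right)} = N^{2}$
$I^{2}{\left(W{\left(-4 \right)},3 \cdot 6 \right)} = \left(\left(-4\right)^{2}\right)^{2} = 16^{2} = 256$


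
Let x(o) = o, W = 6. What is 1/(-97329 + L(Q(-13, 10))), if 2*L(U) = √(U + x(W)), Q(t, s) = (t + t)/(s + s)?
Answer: -3893160/378917369593 - 2*√470/378917369593 ≈ -1.0275e-5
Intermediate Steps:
Q(t, s) = t/s (Q(t, s) = (2*t)/((2*s)) = (2*t)*(1/(2*s)) = t/s)
L(U) = √(6 + U)/2 (L(U) = √(U + 6)/2 = √(6 + U)/2)
1/(-97329 + L(Q(-13, 10))) = 1/(-97329 + √(6 - 13/10)/2) = 1/(-97329 + √(47/10)/2) = 1/(-97329 + (√470/10)/2) = 1/(-97329 + √470/20)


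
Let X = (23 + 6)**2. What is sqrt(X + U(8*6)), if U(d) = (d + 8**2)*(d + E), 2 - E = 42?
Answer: 3*sqrt(193) ≈ 41.677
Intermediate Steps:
E = -40 (E = 2 - 1*42 = 2 - 42 = -40)
X = 841 (X = 29**2 = 841)
U(d) = (-40 + d)*(64 + d) (U(d) = (d + 8**2)*(d - 40) = (d + 64)*(-40 + d) = (64 + d)*(-40 + d) = (-40 + d)*(64 + d))
sqrt(X + U(8*6)) = sqrt(841 + (-2560 + (8*6)**2 + 24*(8*6))) = sqrt(841 + (-2560 + 48**2 + 24*48)) = sqrt(841 + (-2560 + 2304 + 1152)) = sqrt(841 + 896) = sqrt(1737) = 3*sqrt(193)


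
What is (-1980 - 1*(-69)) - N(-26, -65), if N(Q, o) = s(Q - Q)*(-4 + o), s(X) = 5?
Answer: -1566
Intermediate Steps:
N(Q, o) = -20 + 5*o (N(Q, o) = 5*(-4 + o) = -20 + 5*o)
(-1980 - 1*(-69)) - N(-26, -65) = (-1980 - 1*(-69)) - (-20 + 5*(-65)) = (-1980 + 69) - (-20 - 325) = -1911 - 1*(-345) = -1911 + 345 = -1566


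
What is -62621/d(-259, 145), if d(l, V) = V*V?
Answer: -62621/21025 ≈ -2.9784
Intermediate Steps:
d(l, V) = V**2
-62621/d(-259, 145) = -62621/(145**2) = -62621/21025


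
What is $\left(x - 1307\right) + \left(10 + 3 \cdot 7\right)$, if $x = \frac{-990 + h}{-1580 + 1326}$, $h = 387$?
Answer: $- \frac{323501}{254} \approx -1273.6$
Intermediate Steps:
$x = \frac{603}{254}$ ($x = \frac{-990 + 387}{-1580 + 1326} = - \frac{603}{-254} = \left(-603\right) \left(- \frac{1}{254}\right) = \frac{603}{254} \approx 2.374$)
$\left(x - 1307\right) + \left(10 + 3 \cdot 7\right) = \left(\frac{603}{254} - 1307\right) + \left(10 + 3 \cdot 7\right) = - \frac{331375}{254} + \left(10 + 21\right) = - \frac{331375}{254} + 31 = - \frac{323501}{254}$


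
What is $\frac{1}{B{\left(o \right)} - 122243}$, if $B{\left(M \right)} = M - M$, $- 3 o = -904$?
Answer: $- \frac{1}{122243} \approx -8.1804 \cdot 10^{-6}$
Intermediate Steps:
$o = \frac{904}{3}$ ($o = \left(- \frac{1}{3}\right) \left(-904\right) = \frac{904}{3} \approx 301.33$)
$B{\left(M \right)} = 0$
$\frac{1}{B{\left(o \right)} - 122243} = \frac{1}{0 - 122243} = \frac{1}{-122243} = - \frac{1}{122243}$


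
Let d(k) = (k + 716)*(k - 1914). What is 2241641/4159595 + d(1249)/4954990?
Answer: 1134372392443/4122150325810 ≈ 0.27519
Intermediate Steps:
d(k) = (-1914 + k)*(716 + k) (d(k) = (716 + k)*(-1914 + k) = (-1914 + k)*(716 + k))
2241641/4159595 + d(1249)/4954990 = 2241641/4159595 + (-1370424 + 1249² - 1198*1249)/4954990 = 2241641*(1/4159595) + (-1370424 + 1560001 - 1496302)*(1/4954990) = 2241641/4159595 - 1306725*1/4954990 = 2241641/4159595 - 261345/990998 = 1134372392443/4122150325810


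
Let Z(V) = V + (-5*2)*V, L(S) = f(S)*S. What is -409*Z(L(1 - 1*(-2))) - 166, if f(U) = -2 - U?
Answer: -55381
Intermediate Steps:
L(S) = S*(-2 - S) (L(S) = (-2 - S)*S = S*(-2 - S))
Z(V) = -9*V (Z(V) = V - 10*V = -9*V)
-409*Z(L(1 - 1*(-2))) - 166 = -(-3681)*(-(1 - 1*(-2))*(2 + (1 - 1*(-2)))) - 166 = -(-3681)*(-(1 + 2)*(2 + (1 + 2))) - 166 = -(-3681)*(-1*3*(2 + 3)) - 166 = -(-3681)*(-1*3*5) - 166 = -(-3681)*(-15) - 166 = -409*135 - 166 = -55215 - 166 = -55381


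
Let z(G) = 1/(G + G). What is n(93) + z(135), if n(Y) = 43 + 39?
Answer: 22141/270 ≈ 82.004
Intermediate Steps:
n(Y) = 82
z(G) = 1/(2*G)
n(93) + z(135) = 82 + (½)/135 = 82 + (½)*(1/135) = 82 + 1/270 = 22141/270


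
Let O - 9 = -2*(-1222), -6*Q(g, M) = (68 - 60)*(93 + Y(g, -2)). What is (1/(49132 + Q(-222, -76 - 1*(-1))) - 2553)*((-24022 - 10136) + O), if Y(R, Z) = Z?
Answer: 11901191231565/147032 ≈ 8.0943e+7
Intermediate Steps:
Q(g, M) = -364/3 (Q(g, M) = -(68 - 60)*(93 - 2)/6 = -4*91/3 = -⅙*728 = -364/3)
O = 2453 (O = 9 - 2*(-1222) = 9 + 2444 = 2453)
(1/(49132 + Q(-222, -76 - 1*(-1))) - 2553)*((-24022 - 10136) + O) = (1/(49132 - 364/3) - 2553)*((-24022 - 10136) + 2453) = (1/(147032/3) - 2553)*(-34158 + 2453) = (3/147032 - 2553)*(-31705) = -375372693/147032*(-31705) = 11901191231565/147032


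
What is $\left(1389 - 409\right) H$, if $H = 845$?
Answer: $828100$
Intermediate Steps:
$\left(1389 - 409\right) H = \left(1389 - 409\right) 845 = 980 \cdot 845 = 828100$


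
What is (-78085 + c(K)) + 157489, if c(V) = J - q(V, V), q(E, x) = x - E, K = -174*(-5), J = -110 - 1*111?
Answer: 79183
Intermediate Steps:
J = -221 (J = -110 - 111 = -221)
K = 870
c(V) = -221 (c(V) = -221 - (V - V) = -221 - 1*0 = -221 + 0 = -221)
(-78085 + c(K)) + 157489 = (-78085 - 221) + 157489 = -78306 + 157489 = 79183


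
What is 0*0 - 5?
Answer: -5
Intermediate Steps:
0*0 - 5 = 0 - 5 = -5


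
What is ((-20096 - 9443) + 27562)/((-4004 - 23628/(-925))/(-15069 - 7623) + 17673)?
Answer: -334656675/2991626753 ≈ -0.11186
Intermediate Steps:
((-20096 - 9443) + 27562)/((-4004 - 23628/(-925))/(-15069 - 7623) + 17673) = (-29539 + 27562)/((-4004 - 23628*(-1/925))/(-22692) + 17673) = -1977/((-4004 + 23628/925)*(-1/22692) + 17673) = -1977/(-3680072/925*(-1/22692) + 17673) = -1977/(29678/169275 + 17673) = -1977/2991626753/169275 = -1977*169275/2991626753 = -334656675/2991626753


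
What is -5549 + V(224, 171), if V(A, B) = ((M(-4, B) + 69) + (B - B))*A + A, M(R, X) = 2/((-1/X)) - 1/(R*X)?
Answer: -11367511/171 ≈ -66477.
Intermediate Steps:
M(R, X) = -2*X - 1/(R*X) (M(R, X) = 2*(-X) - 1/(R*X) = -2*X - 1/(R*X))
V(A, B) = A + A*(69 - 2*B + 1/(4*B)) (V(A, B) = (((-2*B - 1/(-4*B)) + 69) + (B - B))*A + A = (((-2*B - 1*(-¼)/B) + 69) + 0)*A + A = (((-2*B + 1/(4*B)) + 69) + 0)*A + A = ((69 - 2*B + 1/(4*B)) + 0)*A + A = (69 - 2*B + 1/(4*B))*A + A = A*(69 - 2*B + 1/(4*B)) + A = A + A*(69 - 2*B + 1/(4*B)))
-5549 + V(224, 171) = -5549 + (70*224 - 2*224*171 + (¼)*224/171) = -5549 + (15680 - 76608 + (¼)*224*(1/171)) = -5549 + (15680 - 76608 + 56/171) = -5549 - 10418632/171 = -11367511/171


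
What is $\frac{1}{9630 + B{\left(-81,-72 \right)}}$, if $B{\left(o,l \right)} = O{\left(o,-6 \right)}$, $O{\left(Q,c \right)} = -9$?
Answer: $\frac{1}{9621} \approx 0.00010394$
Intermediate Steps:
$B{\left(o,l \right)} = -9$
$\frac{1}{9630 + B{\left(-81,-72 \right)}} = \frac{1}{9630 - 9} = \frac{1}{9621}$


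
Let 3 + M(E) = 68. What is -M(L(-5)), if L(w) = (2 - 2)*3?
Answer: -65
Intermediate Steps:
L(w) = 0 (L(w) = 0*3 = 0)
M(E) = 65 (M(E) = -3 + 68 = 65)
-M(L(-5)) = -1*65 = -65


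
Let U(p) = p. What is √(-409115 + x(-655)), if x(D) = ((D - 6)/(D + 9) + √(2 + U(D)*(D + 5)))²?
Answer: √(6943323213 + 1708024*√106438)/646 ≈ 134.06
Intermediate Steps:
x(D) = (√(2 + D*(5 + D)) + (-6 + D)/(9 + D))² (x(D) = ((D - 6)/(D + 9) + √(2 + D*(D + 5)))² = ((-6 + D)/(9 + D) + √(2 + D*(5 + D)))² = (√(2 + D*(5 + D)) + (-6 + D)/(9 + D))²)
√(-409115 + x(-655)) = √(-409115 + (-6 - 655 + 9*√(2 + (-655)² + 5*(-655)) - 655*√(2 + (-655)² + 5*(-655)))²/(9 - 655)²) = √(-409115 + (-6 - 655 + 9*√(2 + 429025 - 3275) - 655*√(2 + 429025 - 3275))²/(-646)²) = √(-409115 + (-6 - 655 + 9*√425752 - 1310*√106438)²/417316) = √(-409115 + (-6 - 655 + 9*(2*√106438) - 1310*√106438)²/417316) = √(-409115 + (-6 - 655 + 18*√106438 - 1310*√106438)²/417316) = √(-409115 + (-661 - 1292*√106438)²/417316)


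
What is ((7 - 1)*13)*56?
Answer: 4368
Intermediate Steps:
((7 - 1)*13)*56 = (6*13)*56 = 78*56 = 4368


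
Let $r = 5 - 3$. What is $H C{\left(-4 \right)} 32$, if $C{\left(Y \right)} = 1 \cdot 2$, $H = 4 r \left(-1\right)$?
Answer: $-512$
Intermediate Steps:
$r = 2$
$H = -8$ ($H = 4 \cdot 2 \left(-1\right) = 8 \left(-1\right) = -8$)
$C{\left(Y \right)} = 2$
$H C{\left(-4 \right)} 32 = \left(-8\right) 2 \cdot 32 = \left(-16\right) 32 = -512$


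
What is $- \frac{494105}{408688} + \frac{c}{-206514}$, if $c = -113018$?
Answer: $- \frac{569903057}{861222384} \approx -0.66174$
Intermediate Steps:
$- \frac{494105}{408688} + \frac{c}{-206514} = - \frac{494105}{408688} - \frac{113018}{-206514} = \left(-494105\right) \frac{1}{408688} - - \frac{56509}{103257} = - \frac{494105}{408688} + \frac{56509}{103257} = - \frac{569903057}{861222384}$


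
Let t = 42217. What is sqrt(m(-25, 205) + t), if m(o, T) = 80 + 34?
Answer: sqrt(42331) ≈ 205.74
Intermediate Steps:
m(o, T) = 114
sqrt(m(-25, 205) + t) = sqrt(114 + 42217) = sqrt(42331)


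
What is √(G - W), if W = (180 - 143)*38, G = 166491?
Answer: √165085 ≈ 406.31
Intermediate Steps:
W = 1406 (W = 37*38 = 1406)
√(G - W) = √(166491 - 1*1406) = √(166491 - 1406) = √165085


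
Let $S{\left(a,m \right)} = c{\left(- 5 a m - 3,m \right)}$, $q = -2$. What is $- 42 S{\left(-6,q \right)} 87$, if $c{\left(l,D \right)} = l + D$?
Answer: $237510$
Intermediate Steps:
$c{\left(l,D \right)} = D + l$
$S{\left(a,m \right)} = -3 + m - 5 a m$ ($S{\left(a,m \right)} = m + \left(- 5 a m - 3\right) = m - \left(3 + 5 a m\right) = -3 + m - 5 a m$)
$- 42 S{\left(-6,q \right)} 87 = - 42 \left(-3 - 2 - \left(-30\right) \left(-2\right)\right) 87 = - 42 \left(-3 - 2 - 60\right) 87 = \left(-42\right) \left(-65\right) 87 = 2730 \cdot 87 = 237510$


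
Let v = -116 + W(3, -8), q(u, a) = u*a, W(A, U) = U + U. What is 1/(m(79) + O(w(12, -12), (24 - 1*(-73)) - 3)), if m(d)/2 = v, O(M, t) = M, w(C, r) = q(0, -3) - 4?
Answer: -1/268 ≈ -0.0037313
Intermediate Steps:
W(A, U) = 2*U
q(u, a) = a*u
v = -132 (v = -116 + 2*(-8) = -116 - 16 = -132)
w(C, r) = -4 (w(C, r) = -3*0 - 4 = 0 - 4 = -4)
m(d) = -264 (m(d) = 2*(-132) = -264)
1/(m(79) + O(w(12, -12), (24 - 1*(-73)) - 3)) = 1/(-264 - 4) = 1/(-268) = -1/268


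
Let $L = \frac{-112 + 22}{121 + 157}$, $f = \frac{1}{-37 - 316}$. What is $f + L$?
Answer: $- \frac{16024}{49067} \approx -0.32657$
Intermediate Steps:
$f = - \frac{1}{353}$ ($f = \frac{1}{-353} = - \frac{1}{353} \approx -0.0028329$)
$L = - \frac{45}{139}$ ($L = - \frac{90}{278} = \left(-90\right) \frac{1}{278} = - \frac{45}{139} \approx -0.32374$)
$f + L = - \frac{1}{353} - \frac{45}{139} = - \frac{16024}{49067}$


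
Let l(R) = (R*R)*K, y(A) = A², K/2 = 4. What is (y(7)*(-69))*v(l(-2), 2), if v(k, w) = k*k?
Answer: -3462144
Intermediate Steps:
K = 8 (K = 2*4 = 8)
l(R) = 8*R² (l(R) = (R*R)*8 = R²*8 = 8*R²)
v(k, w) = k²
(y(7)*(-69))*v(l(-2), 2) = (7²*(-69))*(8*(-2)²)² = (49*(-69))*(8*4)² = -3381*32² = -3381*1024 = -3462144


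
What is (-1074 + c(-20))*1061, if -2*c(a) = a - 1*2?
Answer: -1127843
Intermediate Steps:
c(a) = 1 - a/2 (c(a) = -(a - 1*2)/2 = -(a - 2)/2 = -(-2 + a)/2 = 1 - a/2)
(-1074 + c(-20))*1061 = (-1074 + (1 - 1/2*(-20)))*1061 = (-1074 + (1 + 10))*1061 = (-1074 + 11)*1061 = -1063*1061 = -1127843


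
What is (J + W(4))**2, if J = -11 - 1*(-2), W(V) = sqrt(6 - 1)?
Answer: (9 - sqrt(5))**2 ≈ 45.751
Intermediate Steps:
W(V) = sqrt(5)
J = -9 (J = -11 + 2 = -9)
(J + W(4))**2 = (-9 + sqrt(5))**2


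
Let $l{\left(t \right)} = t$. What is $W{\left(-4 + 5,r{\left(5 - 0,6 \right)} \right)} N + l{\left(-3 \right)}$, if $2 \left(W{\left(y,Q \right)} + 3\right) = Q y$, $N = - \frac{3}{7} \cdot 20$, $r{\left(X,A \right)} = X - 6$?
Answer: $27$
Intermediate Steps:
$r{\left(X,A \right)} = -6 + X$ ($r{\left(X,A \right)} = X - 6 = -6 + X$)
$N = - \frac{60}{7}$ ($N = \left(-3\right) \frac{1}{7} \cdot 20 = \left(- \frac{3}{7}\right) 20 = - \frac{60}{7} \approx -8.5714$)
$W{\left(y,Q \right)} = -3 + \frac{Q y}{2}$
$W{\left(-4 + 5,r{\left(5 - 0,6 \right)} \right)} N + l{\left(-3 \right)} = \left(-3 + \frac{\left(-6 + \left(5 - 0\right)\right) \left(-4 + 5\right)}{2}\right) \left(- \frac{60}{7}\right) - 3 = \left(-3 + \frac{1}{2} \left(-6 + \left(5 + 0\right)\right) 1\right) \left(- \frac{60}{7}\right) - 3 = \left(-3 + \frac{1}{2} \left(-6 + 5\right) 1\right) \left(- \frac{60}{7}\right) - 3 = \left(-3 + \frac{1}{2} \left(-1\right) 1\right) \left(- \frac{60}{7}\right) - 3 = \left(-3 - \frac{1}{2}\right) \left(- \frac{60}{7}\right) - 3 = \left(- \frac{7}{2}\right) \left(- \frac{60}{7}\right) - 3 = 30 - 3 = 27$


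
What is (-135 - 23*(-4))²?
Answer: 1849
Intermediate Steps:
(-135 - 23*(-4))² = (-135 + 92)² = (-43)² = 1849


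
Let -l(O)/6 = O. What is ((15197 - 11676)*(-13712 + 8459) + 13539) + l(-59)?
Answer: -18481920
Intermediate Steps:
l(O) = -6*O
((15197 - 11676)*(-13712 + 8459) + 13539) + l(-59) = ((15197 - 11676)*(-13712 + 8459) + 13539) - 6*(-59) = (3521*(-5253) + 13539) + 354 = (-18495813 + 13539) + 354 = -18482274 + 354 = -18481920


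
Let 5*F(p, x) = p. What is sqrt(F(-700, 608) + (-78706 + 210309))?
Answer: 9*sqrt(1623) ≈ 362.58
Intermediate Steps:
F(p, x) = p/5
sqrt(F(-700, 608) + (-78706 + 210309)) = sqrt((1/5)*(-700) + (-78706 + 210309)) = sqrt(-140 + 131603) = sqrt(131463) = 9*sqrt(1623)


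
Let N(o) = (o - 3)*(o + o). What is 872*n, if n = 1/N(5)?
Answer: 218/5 ≈ 43.600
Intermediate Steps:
N(o) = 2*o*(-3 + o) (N(o) = (-3 + o)*(2*o) = 2*o*(-3 + o))
n = 1/20 (n = 1/(2*5*(-3 + 5)) = 1/(2*5*2) = 1/20 ≈ 0.050000)
872*n = 872*(1/20) = 218/5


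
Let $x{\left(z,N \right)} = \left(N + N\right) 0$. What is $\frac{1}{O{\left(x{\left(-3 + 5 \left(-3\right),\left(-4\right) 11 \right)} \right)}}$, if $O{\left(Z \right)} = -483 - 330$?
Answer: $- \frac{1}{813} \approx -0.00123$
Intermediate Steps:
$x{\left(z,N \right)} = 0$ ($x{\left(z,N \right)} = 2 N 0 = 0$)
$O{\left(Z \right)} = -813$ ($O{\left(Z \right)} = -483 - 330 = -813$)
$\frac{1}{O{\left(x{\left(-3 + 5 \left(-3\right),\left(-4\right) 11 \right)} \right)}} = \frac{1}{-813} = - \frac{1}{813}$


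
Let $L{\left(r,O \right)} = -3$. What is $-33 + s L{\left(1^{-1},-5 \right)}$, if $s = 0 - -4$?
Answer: $-45$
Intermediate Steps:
$s = 4$ ($s = 0 + 4 = 4$)
$-33 + s L{\left(1^{-1},-5 \right)} = -33 + 4 \left(-3\right) = -33 - 12 = -45$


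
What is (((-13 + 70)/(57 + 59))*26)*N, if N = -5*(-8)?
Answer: 14820/29 ≈ 511.03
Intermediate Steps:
N = 40
(((-13 + 70)/(57 + 59))*26)*N = (((-13 + 70)/(57 + 59))*26)*40 = ((57/116)*26)*40 = (741/58)*40 = 14820/29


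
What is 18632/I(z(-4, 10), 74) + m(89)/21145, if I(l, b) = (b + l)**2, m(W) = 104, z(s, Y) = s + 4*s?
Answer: 98569226/15414705 ≈ 6.3945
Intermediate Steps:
z(s, Y) = 5*s
18632/I(z(-4, 10), 74) + m(89)/21145 = 18632/((74 + 5*(-4))**2) + 104/21145 = 18632/((74 - 20)**2) + 104*(1/21145) = 18632/(54**2) + 104/21145 = 18632/2916 + 104/21145 = 18632*(1/2916) + 104/21145 = 4658/729 + 104/21145 = 98569226/15414705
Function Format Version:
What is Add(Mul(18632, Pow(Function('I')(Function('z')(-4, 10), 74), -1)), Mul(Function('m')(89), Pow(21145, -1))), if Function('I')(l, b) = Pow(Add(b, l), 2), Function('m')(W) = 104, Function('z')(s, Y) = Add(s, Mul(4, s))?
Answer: Rational(98569226, 15414705) ≈ 6.3945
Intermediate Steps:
Function('z')(s, Y) = Mul(5, s)
Add(Mul(18632, Pow(Function('I')(Function('z')(-4, 10), 74), -1)), Mul(Function('m')(89), Pow(21145, -1))) = Add(Mul(18632, Pow(Pow(Add(74, Mul(5, -4)), 2), -1)), Mul(104, Pow(21145, -1))) = Add(Mul(18632, Pow(Pow(Add(74, -20), 2), -1)), Mul(104, Rational(1, 21145))) = Add(Mul(18632, Pow(Pow(54, 2), -1)), Rational(104, 21145)) = Add(Mul(18632, Pow(2916, -1)), Rational(104, 21145)) = Add(Mul(18632, Rational(1, 2916)), Rational(104, 21145)) = Add(Rational(4658, 729), Rational(104, 21145)) = Rational(98569226, 15414705)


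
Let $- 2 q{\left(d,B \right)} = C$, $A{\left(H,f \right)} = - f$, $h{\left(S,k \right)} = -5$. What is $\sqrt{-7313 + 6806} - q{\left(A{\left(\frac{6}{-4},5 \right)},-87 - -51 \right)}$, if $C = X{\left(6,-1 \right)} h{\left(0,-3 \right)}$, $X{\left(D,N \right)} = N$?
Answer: $\frac{5}{2} + 13 i \sqrt{3} \approx 2.5 + 22.517 i$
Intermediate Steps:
$C = 5$ ($C = \left(-1\right) \left(-5\right) = 5$)
$q{\left(d,B \right)} = - \frac{5}{2}$ ($q{\left(d,B \right)} = \left(- \frac{1}{2}\right) 5 = - \frac{5}{2}$)
$\sqrt{-7313 + 6806} - q{\left(A{\left(\frac{6}{-4},5 \right)},-87 - -51 \right)} = \sqrt{-7313 + 6806} - - \frac{5}{2} = \sqrt{-507} + \frac{5}{2} = 13 i \sqrt{3} + \frac{5}{2} = \frac{5}{2} + 13 i \sqrt{3}$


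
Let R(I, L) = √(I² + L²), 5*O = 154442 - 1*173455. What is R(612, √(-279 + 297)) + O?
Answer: -19013/5 + 3*√41618 ≈ -3190.6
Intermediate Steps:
O = -19013/5 (O = (154442 - 1*173455)/5 = (154442 - 173455)/5 = (⅕)*(-19013) = -19013/5 ≈ -3802.6)
R(612, √(-279 + 297)) + O = √(612² + (√(-279 + 297))²) - 19013/5 = √(374544 + (√18)²) - 19013/5 = √(374544 + (3*√2)²) - 19013/5 = √(374544 + 18) - 19013/5 = √374562 - 19013/5 = 3*√41618 - 19013/5 = -19013/5 + 3*√41618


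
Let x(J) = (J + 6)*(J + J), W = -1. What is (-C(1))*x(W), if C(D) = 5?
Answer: 50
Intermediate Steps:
x(J) = 2*J*(6 + J) (x(J) = (6 + J)*(2*J) = 2*J*(6 + J))
(-C(1))*x(W) = (-1*5)*(2*(-1)*(6 - 1)) = -10*(-1)*5 = -5*(-10) = 50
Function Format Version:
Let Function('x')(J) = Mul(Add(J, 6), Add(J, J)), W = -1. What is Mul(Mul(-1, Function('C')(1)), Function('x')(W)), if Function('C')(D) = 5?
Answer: 50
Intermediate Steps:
Function('x')(J) = Mul(2, J, Add(6, J)) (Function('x')(J) = Mul(Add(6, J), Mul(2, J)) = Mul(2, J, Add(6, J)))
Mul(Mul(-1, Function('C')(1)), Function('x')(W)) = Mul(Mul(-1, 5), Mul(2, -1, Add(6, -1))) = Mul(-5, Mul(2, -1, 5)) = Mul(-5, -10) = 50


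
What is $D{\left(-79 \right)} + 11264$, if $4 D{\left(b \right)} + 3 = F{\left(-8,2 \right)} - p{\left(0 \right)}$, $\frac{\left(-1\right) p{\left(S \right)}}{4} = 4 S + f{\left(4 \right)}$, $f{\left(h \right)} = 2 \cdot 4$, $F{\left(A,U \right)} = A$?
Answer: $\frac{45077}{4} \approx 11269.0$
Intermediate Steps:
$f{\left(h \right)} = 8$
$p{\left(S \right)} = -32 - 16 S$ ($p{\left(S \right)} = - 4 \left(4 S + 8\right) = - 4 \left(8 + 4 S\right) = -32 - 16 S$)
$D{\left(b \right)} = \frac{21}{4}$ ($D{\left(b \right)} = - \frac{3}{4} + \frac{-8 - \left(-32 - 0\right)}{4} = - \frac{3}{4} + \frac{-8 - \left(-32 + 0\right)}{4} = - \frac{3}{4} + \frac{-8 - -32}{4} = - \frac{3}{4} + \frac{-8 + 32}{4} = - \frac{3}{4} + \frac{1}{4} \cdot 24 = - \frac{3}{4} + 6 = \frac{21}{4}$)
$D{\left(-79 \right)} + 11264 = \frac{21}{4} + 11264 = \frac{45077}{4}$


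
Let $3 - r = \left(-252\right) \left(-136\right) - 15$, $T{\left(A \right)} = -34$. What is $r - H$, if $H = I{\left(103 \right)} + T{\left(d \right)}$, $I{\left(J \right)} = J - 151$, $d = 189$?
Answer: $-34172$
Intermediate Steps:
$I{\left(J \right)} = -151 + J$
$r = -34254$ ($r = 3 - \left(\left(-252\right) \left(-136\right) - 15\right) = 3 - \left(34272 - 15\right) = 3 - 34257 = -34254$)
$H = -82$ ($H = \left(-151 + 103\right) - 34 = -48 - 34 = -82$)
$r - H = -34254 - -82 = -34254 + 82 = -34172$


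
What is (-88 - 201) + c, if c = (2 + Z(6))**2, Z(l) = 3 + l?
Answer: -168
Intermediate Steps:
c = 121 (c = (2 + (3 + 6))**2 = (2 + 9)**2 = 11**2 = 121)
(-88 - 201) + c = (-88 - 201) + 121 = -289 + 121 = -168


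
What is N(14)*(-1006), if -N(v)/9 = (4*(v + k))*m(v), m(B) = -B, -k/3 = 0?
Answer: -7098336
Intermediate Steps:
k = 0 (k = -3*0 = 0)
N(v) = 36*v**2 (N(v) = -9*4*(v + 0)*(-v) = -9*4*v*(-v) = -(-36)*v**2 = 36*v**2)
N(14)*(-1006) = (36*14**2)*(-1006) = (36*196)*(-1006) = 7056*(-1006) = -7098336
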